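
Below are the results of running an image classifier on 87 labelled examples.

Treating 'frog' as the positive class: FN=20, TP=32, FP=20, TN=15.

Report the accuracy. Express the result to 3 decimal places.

0.540

Accuracy = (TP+TN)/N = (32+15)/87 = 0.540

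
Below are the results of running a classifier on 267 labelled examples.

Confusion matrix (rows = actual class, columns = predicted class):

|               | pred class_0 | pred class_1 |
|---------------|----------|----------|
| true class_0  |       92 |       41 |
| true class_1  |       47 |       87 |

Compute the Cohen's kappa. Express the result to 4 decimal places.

Observed agreement pₒ = trace/N = 179/267 = 0.67041
Expected agreement pₑ = Σ (rowᵢ·colᵢ)/N² = (133·139 + 134·128)/267² = 0.49992
κ = (pₒ − pₑ)/(1 − pₑ) = (0.67041 − 0.49992)/(1 − 0.49992) = 0.3409

0.3409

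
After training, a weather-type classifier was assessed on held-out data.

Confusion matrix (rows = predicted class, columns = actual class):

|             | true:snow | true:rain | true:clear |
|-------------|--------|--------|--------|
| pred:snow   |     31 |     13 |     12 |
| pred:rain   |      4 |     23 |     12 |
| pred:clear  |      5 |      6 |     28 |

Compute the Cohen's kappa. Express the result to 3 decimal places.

Observed agreement pₒ = trace/N = 82/134 = 0.6119
Expected agreement pₑ = Σ (rowᵢ·colᵢ)/N² = (40·56 + 42·39 + 52·39)/134² = 0.3289
κ = (pₒ − pₑ)/(1 − pₑ) = (0.6119 − 0.3289)/(1 − 0.3289) = 0.422

0.422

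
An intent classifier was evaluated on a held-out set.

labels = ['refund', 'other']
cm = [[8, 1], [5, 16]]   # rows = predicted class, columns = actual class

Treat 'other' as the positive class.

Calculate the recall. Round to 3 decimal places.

Recall = TP/(TP+FN) = 16/(16+1) = 16/17 = 0.941

0.941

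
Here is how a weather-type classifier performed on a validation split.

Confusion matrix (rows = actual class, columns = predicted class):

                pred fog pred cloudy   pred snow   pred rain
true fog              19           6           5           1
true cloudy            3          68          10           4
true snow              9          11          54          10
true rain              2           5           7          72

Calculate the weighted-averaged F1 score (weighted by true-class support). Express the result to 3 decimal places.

Per-class F1 score (2·TP/(2·TP+FP+FN)):
  fog: TP=19, FP=3+9+2=14, FN=6+5+1=12 → 38/64 = 0.5938
  cloudy: TP=68, FP=6+11+5=22, FN=3+10+4=17 → 136/175 = 0.7771
  snow: TP=54, FP=5+10+7=22, FN=9+11+10=30 → 108/160 = 0.6750
  rain: TP=72, FP=1+4+10=15, FN=2+5+7=14 → 144/173 = 0.8324
Weighted-F1 score = Σ (supportᵢ/N)·F1 scoreᵢ with N=286: (31/286)·0.5938 + (85/286)·0.7771 + (84/286)·0.6750 + (86/286)·0.8324 = 0.744

0.744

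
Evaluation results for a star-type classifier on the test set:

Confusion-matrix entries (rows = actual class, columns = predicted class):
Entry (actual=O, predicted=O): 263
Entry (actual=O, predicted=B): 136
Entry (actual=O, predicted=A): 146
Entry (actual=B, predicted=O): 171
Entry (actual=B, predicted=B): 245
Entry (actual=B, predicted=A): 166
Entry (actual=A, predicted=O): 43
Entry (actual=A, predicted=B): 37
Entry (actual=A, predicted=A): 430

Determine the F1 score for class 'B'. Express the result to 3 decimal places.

F1 score = 2·TP/(2·TP+FP+FN).
B: TP=245, FP=136+37=173, FN=171+166=337 → 490/1000 = 0.4900

0.490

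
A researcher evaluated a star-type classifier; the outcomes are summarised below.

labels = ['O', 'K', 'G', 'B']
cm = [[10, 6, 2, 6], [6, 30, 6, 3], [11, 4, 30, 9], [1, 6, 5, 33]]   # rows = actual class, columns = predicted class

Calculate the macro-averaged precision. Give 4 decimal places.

0.5885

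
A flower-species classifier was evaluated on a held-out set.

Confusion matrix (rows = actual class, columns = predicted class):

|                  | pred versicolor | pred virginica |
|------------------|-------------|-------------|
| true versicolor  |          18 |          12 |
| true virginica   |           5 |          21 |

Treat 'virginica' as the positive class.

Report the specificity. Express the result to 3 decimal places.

0.600

Specificity = TN/(TN+FP) = 18/(18+12) = 0.600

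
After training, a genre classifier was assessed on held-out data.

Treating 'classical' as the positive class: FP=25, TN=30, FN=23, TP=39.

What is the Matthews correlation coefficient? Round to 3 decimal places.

0.175

MCC = (TP·TN − FP·FN) / √((TP+FP)(TP+FN)(TN+FP)(TN+FN))
Numerator = 39·30 − 25·23 = 595
Denominator = √(64·62·55·53) = √11566720 = 3400.9881
MCC = 595 / 3400.9881 = 0.175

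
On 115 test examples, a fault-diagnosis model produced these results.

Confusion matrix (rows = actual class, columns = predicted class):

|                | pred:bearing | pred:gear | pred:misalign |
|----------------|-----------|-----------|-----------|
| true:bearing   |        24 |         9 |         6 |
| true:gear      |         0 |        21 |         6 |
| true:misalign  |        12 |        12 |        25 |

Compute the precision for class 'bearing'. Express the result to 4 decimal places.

0.6667

One-vs-rest for 'bearing': TP = diagonal; FP = other classes predicted 'bearing'; FN = 'bearing' predicted as other.
precision = TP/(TP+FP).
bearing: TP=24, FP=0+12=12 → 24/36 = 0.66667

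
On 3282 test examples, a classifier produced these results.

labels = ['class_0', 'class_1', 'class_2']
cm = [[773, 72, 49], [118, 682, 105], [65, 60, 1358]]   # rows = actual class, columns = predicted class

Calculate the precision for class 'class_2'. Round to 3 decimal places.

0.898

precision = TP/(TP+FP).
class_2: TP=1358, FP=49+105=154 → 1358/1512 = 0.8981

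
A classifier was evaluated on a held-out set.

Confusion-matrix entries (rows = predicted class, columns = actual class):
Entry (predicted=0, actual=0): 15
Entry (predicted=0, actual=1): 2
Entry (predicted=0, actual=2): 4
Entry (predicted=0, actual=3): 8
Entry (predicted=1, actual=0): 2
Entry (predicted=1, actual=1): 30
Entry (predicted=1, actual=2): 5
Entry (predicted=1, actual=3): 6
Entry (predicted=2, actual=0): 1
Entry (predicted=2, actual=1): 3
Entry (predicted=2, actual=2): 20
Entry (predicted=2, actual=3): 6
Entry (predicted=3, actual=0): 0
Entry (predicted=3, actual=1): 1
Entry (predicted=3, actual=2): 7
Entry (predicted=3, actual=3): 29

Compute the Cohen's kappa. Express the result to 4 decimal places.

0.5644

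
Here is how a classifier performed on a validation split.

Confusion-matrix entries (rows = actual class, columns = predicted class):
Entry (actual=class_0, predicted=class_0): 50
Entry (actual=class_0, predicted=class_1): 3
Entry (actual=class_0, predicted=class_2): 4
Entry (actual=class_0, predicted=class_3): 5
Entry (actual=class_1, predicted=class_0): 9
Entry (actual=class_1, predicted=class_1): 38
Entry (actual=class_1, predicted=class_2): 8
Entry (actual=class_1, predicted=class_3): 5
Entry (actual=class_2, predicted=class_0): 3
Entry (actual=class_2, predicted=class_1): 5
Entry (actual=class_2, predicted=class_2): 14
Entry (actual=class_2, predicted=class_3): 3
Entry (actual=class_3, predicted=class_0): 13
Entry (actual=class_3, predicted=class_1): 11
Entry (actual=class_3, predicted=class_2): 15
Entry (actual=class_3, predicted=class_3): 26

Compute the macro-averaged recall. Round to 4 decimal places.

0.5999

Per-class recall (TP/(TP+FN)):
  class_0: TP=50, FN=3+4+5=12 → 50/62 = 0.80645
  class_1: TP=38, FN=9+8+5=22 → 38/60 = 0.63333
  class_2: TP=14, FN=3+5+3=11 → 14/25 = 0.56000
  class_3: TP=26, FN=13+11+15=39 → 26/65 = 0.40000
Macro-recall = mean = (0.80645 + 0.63333 + 0.56000 + 0.40000) / 4 = 0.5999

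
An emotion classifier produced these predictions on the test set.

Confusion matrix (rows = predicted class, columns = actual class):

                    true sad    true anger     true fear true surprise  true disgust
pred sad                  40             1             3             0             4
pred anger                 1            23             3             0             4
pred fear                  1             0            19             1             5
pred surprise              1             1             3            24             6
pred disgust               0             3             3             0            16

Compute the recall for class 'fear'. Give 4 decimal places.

0.6129

recall = TP/(TP+FN).
fear: TP=19, FN=3+3+3+3=12 → 19/31 = 0.61290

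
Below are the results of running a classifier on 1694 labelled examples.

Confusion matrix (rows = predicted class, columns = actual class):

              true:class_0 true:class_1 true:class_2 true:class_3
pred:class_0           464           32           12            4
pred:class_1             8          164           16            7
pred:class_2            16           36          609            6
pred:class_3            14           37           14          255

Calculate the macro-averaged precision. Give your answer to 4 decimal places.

Per-class precision (TP/(TP+FP)):
  class_0: TP=464, FP=32+12+4=48 → 464/512 = 0.90625
  class_1: TP=164, FP=8+16+7=31 → 164/195 = 0.84103
  class_2: TP=609, FP=16+36+6=58 → 609/667 = 0.91304
  class_3: TP=255, FP=14+37+14=65 → 255/320 = 0.79688
Macro-precision = mean = (0.90625 + 0.84103 + 0.91304 + 0.79688) / 4 = 0.8643

0.8643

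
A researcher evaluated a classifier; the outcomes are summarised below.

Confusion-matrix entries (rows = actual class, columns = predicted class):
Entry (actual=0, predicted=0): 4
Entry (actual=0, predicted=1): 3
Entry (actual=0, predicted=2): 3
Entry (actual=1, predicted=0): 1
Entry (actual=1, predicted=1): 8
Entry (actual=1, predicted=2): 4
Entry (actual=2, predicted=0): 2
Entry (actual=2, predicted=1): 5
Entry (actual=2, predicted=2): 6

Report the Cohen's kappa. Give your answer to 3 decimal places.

0.237

Observed agreement pₒ = trace/N = 18/36 = 0.5000
Expected agreement pₑ = Σ (rowᵢ·colᵢ)/N² = (10·7 + 13·16 + 13·13)/36² = 0.3449
κ = (pₒ − pₑ)/(1 − pₑ) = (0.5000 − 0.3449)/(1 − 0.3449) = 0.237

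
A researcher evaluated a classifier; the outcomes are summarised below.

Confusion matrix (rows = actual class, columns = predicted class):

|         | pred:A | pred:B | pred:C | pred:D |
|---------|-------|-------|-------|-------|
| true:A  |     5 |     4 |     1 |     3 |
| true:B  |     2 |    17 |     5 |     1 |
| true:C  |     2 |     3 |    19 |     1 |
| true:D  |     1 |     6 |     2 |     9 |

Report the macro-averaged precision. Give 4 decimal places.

0.6033

Per-class precision (TP/(TP+FP)):
  A: TP=5, FP=2+2+1=5 → 5/10 = 0.50000
  B: TP=17, FP=4+3+6=13 → 17/30 = 0.56667
  C: TP=19, FP=1+5+2=8 → 19/27 = 0.70370
  D: TP=9, FP=3+1+1=5 → 9/14 = 0.64286
Macro-precision = mean = (0.50000 + 0.56667 + 0.70370 + 0.64286) / 4 = 0.6033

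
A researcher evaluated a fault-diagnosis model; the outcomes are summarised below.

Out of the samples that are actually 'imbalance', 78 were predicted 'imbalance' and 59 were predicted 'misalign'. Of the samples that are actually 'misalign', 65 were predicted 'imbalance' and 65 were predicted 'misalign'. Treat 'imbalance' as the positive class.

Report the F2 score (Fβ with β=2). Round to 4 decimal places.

0.5644

Fβ = (1+β²)·TP / ((1+β²)·TP + β²·FN + FP), with β²=4
= 5·78 / (5·78 + 4·59 + 65) = 0.5644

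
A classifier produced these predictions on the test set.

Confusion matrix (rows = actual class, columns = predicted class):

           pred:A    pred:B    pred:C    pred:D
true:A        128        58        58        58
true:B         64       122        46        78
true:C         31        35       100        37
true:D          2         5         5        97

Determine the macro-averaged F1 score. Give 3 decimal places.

0.486

Per-class F1 score (2·TP/(2·TP+FP+FN)):
  A: TP=128, FP=64+31+2=97, FN=58+58+58=174 → 256/527 = 0.4858
  B: TP=122, FP=58+35+5=98, FN=64+46+78=188 → 244/530 = 0.4604
  C: TP=100, FP=58+46+5=109, FN=31+35+37=103 → 200/412 = 0.4854
  D: TP=97, FP=58+78+37=173, FN=2+5+5=12 → 194/379 = 0.5119
Macro-F1 score = mean = (0.4858 + 0.4604 + 0.4854 + 0.5119) / 4 = 0.486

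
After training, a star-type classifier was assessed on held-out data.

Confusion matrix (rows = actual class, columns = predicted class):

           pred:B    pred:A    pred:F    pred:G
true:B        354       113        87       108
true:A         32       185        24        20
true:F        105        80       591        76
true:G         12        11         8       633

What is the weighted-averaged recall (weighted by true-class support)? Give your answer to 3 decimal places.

Per-class recall (TP/(TP+FN)):
  B: TP=354, FN=113+87+108=308 → 354/662 = 0.5347
  A: TP=185, FN=32+24+20=76 → 185/261 = 0.7088
  F: TP=591, FN=105+80+76=261 → 591/852 = 0.6937
  G: TP=633, FN=12+11+8=31 → 633/664 = 0.9533
Weighted-recall = Σ (supportᵢ/N)·recallᵢ with N=2439: (662/2439)·0.5347 + (261/2439)·0.7088 + (852/2439)·0.6937 + (664/2439)·0.9533 = 0.723

0.723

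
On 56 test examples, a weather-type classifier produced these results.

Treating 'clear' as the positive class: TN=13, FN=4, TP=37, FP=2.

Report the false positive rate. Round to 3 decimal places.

FPR = FP/(FP+TN) = 2/(2+13) = 0.133

0.133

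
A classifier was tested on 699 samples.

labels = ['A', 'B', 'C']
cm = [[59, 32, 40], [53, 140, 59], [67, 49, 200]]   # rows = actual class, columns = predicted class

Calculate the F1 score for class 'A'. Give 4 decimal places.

One-vs-rest for 'A': TP = diagonal; FP = other classes predicted 'A'; FN = 'A' predicted as other.
F1 score = 2·TP/(2·TP+FP+FN).
A: TP=59, FP=53+67=120, FN=32+40=72 → 118/310 = 0.38065

0.3806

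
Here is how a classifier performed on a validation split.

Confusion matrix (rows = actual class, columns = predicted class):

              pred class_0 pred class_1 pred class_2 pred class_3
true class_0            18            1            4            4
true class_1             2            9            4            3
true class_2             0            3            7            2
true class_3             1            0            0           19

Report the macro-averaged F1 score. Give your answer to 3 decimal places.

Per-class F1 score (2·TP/(2·TP+FP+FN)):
  class_0: TP=18, FP=2+0+1=3, FN=1+4+4=9 → 36/48 = 0.7500
  class_1: TP=9, FP=1+3+0=4, FN=2+4+3=9 → 18/31 = 0.5806
  class_2: TP=7, FP=4+4+0=8, FN=0+3+2=5 → 14/27 = 0.5185
  class_3: TP=19, FP=4+3+2=9, FN=1+0+0=1 → 38/48 = 0.7917
Macro-F1 score = mean = (0.7500 + 0.5806 + 0.5185 + 0.7917) / 4 = 0.660

0.660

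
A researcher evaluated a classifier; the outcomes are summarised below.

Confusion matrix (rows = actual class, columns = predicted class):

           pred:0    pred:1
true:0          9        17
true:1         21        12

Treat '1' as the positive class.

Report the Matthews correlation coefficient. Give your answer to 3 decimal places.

-0.288

MCC = (TP·TN − FP·FN) / √((TP+FP)(TP+FN)(TN+FP)(TN+FN))
Numerator = 12·9 − 17·21 = -249
Denominator = √(29·33·26·30) = √746460 = 863.9792
MCC = -249 / 863.9792 = -0.288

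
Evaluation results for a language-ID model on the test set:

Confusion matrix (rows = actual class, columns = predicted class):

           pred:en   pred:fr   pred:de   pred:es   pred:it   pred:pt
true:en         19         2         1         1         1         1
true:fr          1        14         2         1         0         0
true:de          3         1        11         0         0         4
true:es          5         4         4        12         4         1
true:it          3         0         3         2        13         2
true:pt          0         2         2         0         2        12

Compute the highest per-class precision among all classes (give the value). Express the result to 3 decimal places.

0.750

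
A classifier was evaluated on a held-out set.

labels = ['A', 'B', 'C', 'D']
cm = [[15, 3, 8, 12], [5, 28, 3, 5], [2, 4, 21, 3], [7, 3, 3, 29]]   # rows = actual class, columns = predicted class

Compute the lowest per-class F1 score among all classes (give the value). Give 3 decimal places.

Per-class F1 score (2·TP/(2·TP+FP+FN)):
  A: TP=15, FP=5+2+7=14, FN=3+8+12=23 → 30/67 = 0.4478
  B: TP=28, FP=3+4+3=10, FN=5+3+5=13 → 56/79 = 0.7089
  C: TP=21, FP=8+3+3=14, FN=2+4+3=9 → 42/65 = 0.6462
  D: TP=29, FP=12+5+3=20, FN=7+3+3=13 → 58/91 = 0.6374
Lowest is class 'A' with F1 score = 0.448.

0.448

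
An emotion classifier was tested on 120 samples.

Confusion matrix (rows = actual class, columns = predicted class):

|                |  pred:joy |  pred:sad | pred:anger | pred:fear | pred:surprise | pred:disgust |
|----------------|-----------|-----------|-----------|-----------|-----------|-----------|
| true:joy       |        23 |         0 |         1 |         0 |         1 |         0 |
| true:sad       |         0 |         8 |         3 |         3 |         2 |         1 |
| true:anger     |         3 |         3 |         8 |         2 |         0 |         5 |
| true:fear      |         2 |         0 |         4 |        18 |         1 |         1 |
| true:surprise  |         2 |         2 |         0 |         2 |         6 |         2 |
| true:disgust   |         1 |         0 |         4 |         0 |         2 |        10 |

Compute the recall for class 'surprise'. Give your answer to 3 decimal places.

0.429

Treat 'surprise' as positive and all other classes as negative.
recall = TP/(TP+FN).
surprise: TP=6, FN=2+2+0+2+2=8 → 6/14 = 0.4286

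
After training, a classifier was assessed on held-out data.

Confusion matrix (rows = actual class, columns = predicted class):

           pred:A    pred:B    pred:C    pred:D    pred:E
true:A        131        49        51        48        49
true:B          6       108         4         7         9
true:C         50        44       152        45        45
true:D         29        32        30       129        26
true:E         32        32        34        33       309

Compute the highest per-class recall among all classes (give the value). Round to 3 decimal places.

0.806

Per-class recall (TP/(TP+FN)):
  A: TP=131, FN=49+51+48+49=197 → 131/328 = 0.3994
  B: TP=108, FN=6+4+7+9=26 → 108/134 = 0.8060
  C: TP=152, FN=50+44+45+45=184 → 152/336 = 0.4524
  D: TP=129, FN=29+32+30+26=117 → 129/246 = 0.5244
  E: TP=309, FN=32+32+34+33=131 → 309/440 = 0.7023
Highest is class 'B' with recall = 0.806.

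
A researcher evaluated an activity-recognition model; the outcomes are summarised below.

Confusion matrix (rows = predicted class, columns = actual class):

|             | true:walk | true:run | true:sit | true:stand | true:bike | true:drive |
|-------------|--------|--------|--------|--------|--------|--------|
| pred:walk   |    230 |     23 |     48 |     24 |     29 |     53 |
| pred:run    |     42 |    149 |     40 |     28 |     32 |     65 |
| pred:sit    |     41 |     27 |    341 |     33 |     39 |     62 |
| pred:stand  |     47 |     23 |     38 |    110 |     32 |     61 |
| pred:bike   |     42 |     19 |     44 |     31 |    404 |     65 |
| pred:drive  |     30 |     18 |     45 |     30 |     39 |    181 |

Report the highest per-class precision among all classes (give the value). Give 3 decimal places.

Per-class precision (TP/(TP+FP)):
  walk: TP=230, FP=23+48+24+29+53=177 → 230/407 = 0.5651
  run: TP=149, FP=42+40+28+32+65=207 → 149/356 = 0.4185
  sit: TP=341, FP=41+27+33+39+62=202 → 341/543 = 0.6280
  stand: TP=110, FP=47+23+38+32+61=201 → 110/311 = 0.3537
  bike: TP=404, FP=42+19+44+31+65=201 → 404/605 = 0.6678
  drive: TP=181, FP=30+18+45+30+39=162 → 181/343 = 0.5277
Highest is class 'bike' with precision = 0.668.

0.668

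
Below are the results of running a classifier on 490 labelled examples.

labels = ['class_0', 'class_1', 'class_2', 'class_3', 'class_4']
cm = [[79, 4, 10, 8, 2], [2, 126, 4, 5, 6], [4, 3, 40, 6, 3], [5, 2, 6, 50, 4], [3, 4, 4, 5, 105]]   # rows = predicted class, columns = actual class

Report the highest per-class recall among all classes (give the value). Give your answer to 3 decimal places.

Per-class recall (TP/(TP+FN)):
  class_0: TP=79, FN=2+4+5+3=14 → 79/93 = 0.8495
  class_1: TP=126, FN=4+3+2+4=13 → 126/139 = 0.9065
  class_2: TP=40, FN=10+4+6+4=24 → 40/64 = 0.6250
  class_3: TP=50, FN=8+5+6+5=24 → 50/74 = 0.6757
  class_4: TP=105, FN=2+6+3+4=15 → 105/120 = 0.8750
Highest is class 'class_1' with recall = 0.906.

0.906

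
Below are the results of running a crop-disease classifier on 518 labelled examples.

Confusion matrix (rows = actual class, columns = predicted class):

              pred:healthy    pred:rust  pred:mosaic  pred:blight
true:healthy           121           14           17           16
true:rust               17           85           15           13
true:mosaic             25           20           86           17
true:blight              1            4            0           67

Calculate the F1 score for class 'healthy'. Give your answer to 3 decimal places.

0.729

One-vs-rest for 'healthy': TP = diagonal; FP = other classes predicted 'healthy'; FN = 'healthy' predicted as other.
F1 score = 2·TP/(2·TP+FP+FN).
healthy: TP=121, FP=17+25+1=43, FN=14+17+16=47 → 242/332 = 0.7289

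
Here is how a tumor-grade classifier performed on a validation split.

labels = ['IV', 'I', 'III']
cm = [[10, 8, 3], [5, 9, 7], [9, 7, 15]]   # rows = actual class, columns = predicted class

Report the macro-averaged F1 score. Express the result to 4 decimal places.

0.4601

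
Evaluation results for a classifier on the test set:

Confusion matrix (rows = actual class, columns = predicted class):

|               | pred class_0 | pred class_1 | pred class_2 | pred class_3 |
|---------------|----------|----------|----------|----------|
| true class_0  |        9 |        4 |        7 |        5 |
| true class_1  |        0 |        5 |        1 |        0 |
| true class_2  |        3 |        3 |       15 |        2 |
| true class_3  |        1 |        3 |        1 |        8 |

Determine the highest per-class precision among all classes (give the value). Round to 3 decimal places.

0.692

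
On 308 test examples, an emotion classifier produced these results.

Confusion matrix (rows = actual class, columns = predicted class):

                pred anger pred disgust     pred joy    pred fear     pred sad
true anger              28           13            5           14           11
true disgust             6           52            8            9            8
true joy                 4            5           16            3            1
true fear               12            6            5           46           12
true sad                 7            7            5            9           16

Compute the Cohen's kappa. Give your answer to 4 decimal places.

0.3767

Observed agreement pₒ = trace/N = 158/308 = 0.51299
Expected agreement pₑ = Σ (rowᵢ·colᵢ)/N² = (71·57 + 83·83 + 29·39 + 81·81 + 44·48)/308² = 0.21863
κ = (pₒ − pₑ)/(1 − pₑ) = (0.51299 − 0.21863)/(1 − 0.21863) = 0.3767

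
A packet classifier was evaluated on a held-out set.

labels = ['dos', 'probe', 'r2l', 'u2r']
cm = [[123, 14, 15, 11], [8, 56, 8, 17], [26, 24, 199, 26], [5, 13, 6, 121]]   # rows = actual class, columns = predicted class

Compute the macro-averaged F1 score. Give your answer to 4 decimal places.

Per-class F1 score (2·TP/(2·TP+FP+FN)):
  dos: TP=123, FP=8+26+5=39, FN=14+15+11=40 → 246/325 = 0.75692
  probe: TP=56, FP=14+24+13=51, FN=8+8+17=33 → 112/196 = 0.57143
  r2l: TP=199, FP=15+8+6=29, FN=26+24+26=76 → 398/503 = 0.79125
  u2r: TP=121, FP=11+17+26=54, FN=5+13+6=24 → 242/320 = 0.75625
Macro-F1 score = mean = (0.75692 + 0.57143 + 0.79125 + 0.75625) / 4 = 0.7190

0.7190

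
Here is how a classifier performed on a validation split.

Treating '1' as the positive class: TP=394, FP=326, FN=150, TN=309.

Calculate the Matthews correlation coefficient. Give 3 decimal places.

0.216

MCC = (TP·TN − FP·FN) / √((TP+FP)(TP+FN)(TN+FP)(TN+FN))
Numerator = 394·309 − 326·150 = 72846
Denominator = √(720·544·635·459) = √114161011200 = 337877.2132
MCC = 72846 / 337877.2132 = 0.216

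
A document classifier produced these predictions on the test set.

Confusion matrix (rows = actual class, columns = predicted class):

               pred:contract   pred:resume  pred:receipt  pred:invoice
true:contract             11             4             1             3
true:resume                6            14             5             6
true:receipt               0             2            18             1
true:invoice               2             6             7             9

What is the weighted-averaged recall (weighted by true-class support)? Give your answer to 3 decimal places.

Per-class recall (TP/(TP+FN)):
  contract: TP=11, FN=4+1+3=8 → 11/19 = 0.5789
  resume: TP=14, FN=6+5+6=17 → 14/31 = 0.4516
  receipt: TP=18, FN=0+2+1=3 → 18/21 = 0.8571
  invoice: TP=9, FN=2+6+7=15 → 9/24 = 0.3750
Weighted-recall = Σ (supportᵢ/N)·recallᵢ with N=95: (19/95)·0.5789 + (31/95)·0.4516 + (21/95)·0.8571 + (24/95)·0.3750 = 0.547

0.547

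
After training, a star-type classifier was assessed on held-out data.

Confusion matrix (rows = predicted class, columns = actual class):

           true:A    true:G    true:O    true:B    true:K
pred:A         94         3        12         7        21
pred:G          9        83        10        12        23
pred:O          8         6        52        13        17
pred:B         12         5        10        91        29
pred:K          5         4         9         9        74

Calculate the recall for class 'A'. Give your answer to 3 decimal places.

One-vs-rest for 'A': TP = diagonal; FP = other classes predicted 'A'; FN = 'A' predicted as other.
recall = TP/(TP+FN).
A: TP=94, FN=9+8+12+5=34 → 94/128 = 0.7344

0.734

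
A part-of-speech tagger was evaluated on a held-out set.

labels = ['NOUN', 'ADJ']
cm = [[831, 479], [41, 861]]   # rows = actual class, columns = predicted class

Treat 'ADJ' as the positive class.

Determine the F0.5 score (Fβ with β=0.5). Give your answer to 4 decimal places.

Fβ = (1+β²)·TP / ((1+β²)·TP + β²·FN + FP), with β²=1/4
= 1.25·861 / (1.25·861 + 0.25·41 + 479) = 0.6875

0.6875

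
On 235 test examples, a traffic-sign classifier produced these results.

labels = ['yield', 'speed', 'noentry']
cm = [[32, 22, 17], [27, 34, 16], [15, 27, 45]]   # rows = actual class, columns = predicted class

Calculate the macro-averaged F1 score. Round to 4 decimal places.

Per-class F1 score (2·TP/(2·TP+FP+FN)):
  yield: TP=32, FP=27+15=42, FN=22+17=39 → 64/145 = 0.44138
  speed: TP=34, FP=22+27=49, FN=27+16=43 → 68/160 = 0.42500
  noentry: TP=45, FP=17+16=33, FN=15+27=42 → 90/165 = 0.54545
Macro-F1 score = mean = (0.44138 + 0.42500 + 0.54545) / 3 = 0.4706

0.4706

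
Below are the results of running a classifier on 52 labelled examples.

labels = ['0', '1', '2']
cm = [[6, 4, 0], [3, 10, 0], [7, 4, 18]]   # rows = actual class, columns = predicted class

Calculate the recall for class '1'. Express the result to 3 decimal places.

0.769

Treat '1' as positive and all other classes as negative.
recall = TP/(TP+FN).
1: TP=10, FN=3+0=3 → 10/13 = 0.7692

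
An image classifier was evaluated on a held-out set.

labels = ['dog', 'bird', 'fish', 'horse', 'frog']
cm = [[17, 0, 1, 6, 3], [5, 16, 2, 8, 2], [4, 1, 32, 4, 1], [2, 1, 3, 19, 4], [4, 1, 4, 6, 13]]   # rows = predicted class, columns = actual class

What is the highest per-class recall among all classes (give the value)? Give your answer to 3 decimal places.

0.842

Per-class recall (TP/(TP+FN)):
  dog: TP=17, FN=5+4+2+4=15 → 17/32 = 0.5313
  bird: TP=16, FN=0+1+1+1=3 → 16/19 = 0.8421
  fish: TP=32, FN=1+2+3+4=10 → 32/42 = 0.7619
  horse: TP=19, FN=6+8+4+6=24 → 19/43 = 0.4419
  frog: TP=13, FN=3+2+1+4=10 → 13/23 = 0.5652
Highest is class 'bird' with recall = 0.842.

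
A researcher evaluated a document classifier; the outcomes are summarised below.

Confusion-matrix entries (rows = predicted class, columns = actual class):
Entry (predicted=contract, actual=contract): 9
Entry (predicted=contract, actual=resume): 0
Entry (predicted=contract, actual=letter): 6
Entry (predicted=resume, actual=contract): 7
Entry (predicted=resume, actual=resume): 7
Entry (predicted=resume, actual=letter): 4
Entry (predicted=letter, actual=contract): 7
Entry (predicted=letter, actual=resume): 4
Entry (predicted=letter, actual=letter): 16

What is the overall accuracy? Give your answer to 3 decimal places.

Accuracy = trace / total = (9+7+16=32) / 60 = 32/60 = 0.533

0.533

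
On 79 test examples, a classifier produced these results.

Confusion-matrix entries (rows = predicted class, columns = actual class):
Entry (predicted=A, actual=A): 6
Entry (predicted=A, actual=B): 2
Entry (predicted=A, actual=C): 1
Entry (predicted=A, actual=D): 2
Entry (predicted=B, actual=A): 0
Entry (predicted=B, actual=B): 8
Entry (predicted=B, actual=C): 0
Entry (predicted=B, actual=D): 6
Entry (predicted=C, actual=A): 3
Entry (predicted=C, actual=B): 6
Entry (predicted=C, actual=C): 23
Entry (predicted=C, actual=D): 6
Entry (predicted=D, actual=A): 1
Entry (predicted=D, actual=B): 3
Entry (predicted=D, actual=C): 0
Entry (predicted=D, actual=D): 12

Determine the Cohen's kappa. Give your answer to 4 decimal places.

0.4776

Observed agreement pₒ = trace/N = 49/79 = 0.62025
Expected agreement pₑ = Σ (rowᵢ·colᵢ)/N² = (10·11 + 19·14 + 24·38 + 26·16)/79² = 0.27303
κ = (pₒ − pₑ)/(1 − pₑ) = (0.62025 − 0.27303)/(1 − 0.27303) = 0.4776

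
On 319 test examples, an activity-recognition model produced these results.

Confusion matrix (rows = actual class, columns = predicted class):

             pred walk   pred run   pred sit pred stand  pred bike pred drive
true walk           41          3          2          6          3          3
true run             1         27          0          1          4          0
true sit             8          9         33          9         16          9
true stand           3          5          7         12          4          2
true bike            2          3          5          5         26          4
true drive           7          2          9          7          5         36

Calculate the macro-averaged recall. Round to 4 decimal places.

Per-class recall (TP/(TP+FN)):
  walk: TP=41, FN=3+2+6+3+3=17 → 41/58 = 0.70690
  run: TP=27, FN=1+0+1+4+0=6 → 27/33 = 0.81818
  sit: TP=33, FN=8+9+9+16+9=51 → 33/84 = 0.39286
  stand: TP=12, FN=3+5+7+4+2=21 → 12/33 = 0.36364
  bike: TP=26, FN=2+3+5+5+4=19 → 26/45 = 0.57778
  drive: TP=36, FN=7+2+9+7+5=30 → 36/66 = 0.54545
Macro-recall = mean = (0.70690 + 0.81818 + 0.39286 + 0.36364 + 0.57778 + 0.54545) / 6 = 0.5675

0.5675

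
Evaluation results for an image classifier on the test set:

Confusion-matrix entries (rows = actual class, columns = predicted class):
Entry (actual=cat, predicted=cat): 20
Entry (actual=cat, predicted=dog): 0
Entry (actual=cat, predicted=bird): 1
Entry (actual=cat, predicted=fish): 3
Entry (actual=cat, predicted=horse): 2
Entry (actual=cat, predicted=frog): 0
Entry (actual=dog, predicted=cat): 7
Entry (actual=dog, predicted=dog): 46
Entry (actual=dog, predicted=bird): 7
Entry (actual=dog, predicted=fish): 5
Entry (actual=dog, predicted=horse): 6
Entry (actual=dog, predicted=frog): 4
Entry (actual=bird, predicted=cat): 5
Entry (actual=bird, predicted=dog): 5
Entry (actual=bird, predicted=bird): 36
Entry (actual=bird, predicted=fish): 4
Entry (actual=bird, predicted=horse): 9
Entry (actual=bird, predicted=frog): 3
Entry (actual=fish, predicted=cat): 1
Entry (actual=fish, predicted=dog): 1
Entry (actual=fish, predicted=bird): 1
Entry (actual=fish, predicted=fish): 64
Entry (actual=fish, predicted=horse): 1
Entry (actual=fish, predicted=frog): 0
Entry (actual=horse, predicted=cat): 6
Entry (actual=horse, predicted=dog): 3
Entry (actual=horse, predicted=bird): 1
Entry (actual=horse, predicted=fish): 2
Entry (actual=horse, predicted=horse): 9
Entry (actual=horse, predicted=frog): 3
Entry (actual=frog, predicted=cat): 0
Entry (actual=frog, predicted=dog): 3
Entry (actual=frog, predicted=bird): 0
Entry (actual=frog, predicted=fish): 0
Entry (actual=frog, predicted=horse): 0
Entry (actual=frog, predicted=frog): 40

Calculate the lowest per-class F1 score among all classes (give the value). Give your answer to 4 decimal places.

Per-class F1 score (2·TP/(2·TP+FP+FN)):
  cat: TP=20, FP=7+5+1+6+0=19, FN=0+1+3+2+0=6 → 40/65 = 0.61538
  dog: TP=46, FP=0+5+1+3+3=12, FN=7+7+5+6+4=29 → 92/133 = 0.69173
  bird: TP=36, FP=1+7+1+1+0=10, FN=5+5+4+9+3=26 → 72/108 = 0.66667
  fish: TP=64, FP=3+5+4+2+0=14, FN=1+1+1+1+0=4 → 128/146 = 0.87671
  horse: TP=9, FP=2+6+9+1+0=18, FN=6+3+1+2+3=15 → 18/51 = 0.35294
  frog: TP=40, FP=0+4+3+0+3=10, FN=0+3+0+0+0=3 → 80/93 = 0.86022
Lowest is class 'horse' with F1 score = 0.3529.

0.3529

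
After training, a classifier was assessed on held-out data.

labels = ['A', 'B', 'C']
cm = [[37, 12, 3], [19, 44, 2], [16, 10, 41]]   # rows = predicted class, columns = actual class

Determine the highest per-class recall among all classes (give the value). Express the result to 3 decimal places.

0.891

Per-class recall (TP/(TP+FN)):
  A: TP=37, FN=19+16=35 → 37/72 = 0.5139
  B: TP=44, FN=12+10=22 → 44/66 = 0.6667
  C: TP=41, FN=3+2=5 → 41/46 = 0.8913
Highest is class 'C' with recall = 0.891.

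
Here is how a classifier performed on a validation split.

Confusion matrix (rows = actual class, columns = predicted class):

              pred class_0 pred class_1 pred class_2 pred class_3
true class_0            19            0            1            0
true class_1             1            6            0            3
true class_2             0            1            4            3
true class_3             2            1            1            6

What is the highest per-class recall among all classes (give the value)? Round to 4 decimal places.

Per-class recall (TP/(TP+FN)):
  class_0: TP=19, FN=0+1+0=1 → 19/20 = 0.95000
  class_1: TP=6, FN=1+0+3=4 → 6/10 = 0.60000
  class_2: TP=4, FN=0+1+3=4 → 4/8 = 0.50000
  class_3: TP=6, FN=2+1+1=4 → 6/10 = 0.60000
Highest is class 'class_0' with recall = 0.9500.

0.9500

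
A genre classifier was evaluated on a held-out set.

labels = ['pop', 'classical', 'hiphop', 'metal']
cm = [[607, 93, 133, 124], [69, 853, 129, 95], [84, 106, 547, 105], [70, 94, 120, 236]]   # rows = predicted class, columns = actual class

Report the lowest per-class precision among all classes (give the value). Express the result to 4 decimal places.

0.4538

Per-class precision (TP/(TP+FP)):
  pop: TP=607, FP=93+133+124=350 → 607/957 = 0.63427
  classical: TP=853, FP=69+129+95=293 → 853/1146 = 0.74433
  hiphop: TP=547, FP=84+106+105=295 → 547/842 = 0.64964
  metal: TP=236, FP=70+94+120=284 → 236/520 = 0.45385
Lowest is class 'metal' with precision = 0.4538.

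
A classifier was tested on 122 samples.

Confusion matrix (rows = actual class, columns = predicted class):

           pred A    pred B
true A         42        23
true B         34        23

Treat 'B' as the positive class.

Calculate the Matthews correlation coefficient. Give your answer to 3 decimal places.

MCC = (TP·TN − FP·FN) / √((TP+FP)(TP+FN)(TN+FP)(TN+FN))
Numerator = 23·42 − 23·34 = 184
Denominator = √(46·57·65·76) = √12952680 = 3598.9832
MCC = 184 / 3598.9832 = 0.051

0.051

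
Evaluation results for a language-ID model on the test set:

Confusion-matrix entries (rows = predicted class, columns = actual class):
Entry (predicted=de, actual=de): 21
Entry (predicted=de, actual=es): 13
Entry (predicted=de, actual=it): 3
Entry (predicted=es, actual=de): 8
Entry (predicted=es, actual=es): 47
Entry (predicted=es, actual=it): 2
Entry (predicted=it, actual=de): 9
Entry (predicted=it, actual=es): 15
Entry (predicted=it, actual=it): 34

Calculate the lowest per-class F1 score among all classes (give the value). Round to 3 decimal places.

0.560

Per-class F1 score (2·TP/(2·TP+FP+FN)):
  de: TP=21, FP=13+3=16, FN=8+9=17 → 42/75 = 0.5600
  es: TP=47, FP=8+2=10, FN=13+15=28 → 94/132 = 0.7121
  it: TP=34, FP=9+15=24, FN=3+2=5 → 68/97 = 0.7010
Lowest is class 'de' with F1 score = 0.560.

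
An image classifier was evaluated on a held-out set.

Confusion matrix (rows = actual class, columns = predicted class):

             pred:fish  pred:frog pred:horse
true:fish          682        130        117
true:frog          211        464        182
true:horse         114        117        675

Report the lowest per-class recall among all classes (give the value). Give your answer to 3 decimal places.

0.541

Per-class recall (TP/(TP+FN)):
  fish: TP=682, FN=130+117=247 → 682/929 = 0.7341
  frog: TP=464, FN=211+182=393 → 464/857 = 0.5414
  horse: TP=675, FN=114+117=231 → 675/906 = 0.7450
Lowest is class 'frog' with recall = 0.541.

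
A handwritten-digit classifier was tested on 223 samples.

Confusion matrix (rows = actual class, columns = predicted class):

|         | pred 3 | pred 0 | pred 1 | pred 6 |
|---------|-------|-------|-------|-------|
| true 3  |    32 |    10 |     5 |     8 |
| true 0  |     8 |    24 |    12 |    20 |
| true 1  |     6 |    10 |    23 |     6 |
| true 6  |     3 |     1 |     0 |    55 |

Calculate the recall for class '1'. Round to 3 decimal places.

Take TP from the diagonal, FP from the rest of the '1' prediction marginal, FN from the rest of the '1' actual marginal.
recall = TP/(TP+FN).
1: TP=23, FN=6+10+6=22 → 23/45 = 0.5111

0.511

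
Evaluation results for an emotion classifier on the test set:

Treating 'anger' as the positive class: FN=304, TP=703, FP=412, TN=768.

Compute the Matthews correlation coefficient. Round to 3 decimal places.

0.348

MCC = (TP·TN − FP·FN) / √((TP+FP)(TP+FN)(TN+FP)(TN+FN))
Numerator = 703·768 − 412·304 = 414656
Denominator = √(1115·1007·1180·1072) = √1420303412800 = 1191764.8312
MCC = 414656 / 1191764.8312 = 0.348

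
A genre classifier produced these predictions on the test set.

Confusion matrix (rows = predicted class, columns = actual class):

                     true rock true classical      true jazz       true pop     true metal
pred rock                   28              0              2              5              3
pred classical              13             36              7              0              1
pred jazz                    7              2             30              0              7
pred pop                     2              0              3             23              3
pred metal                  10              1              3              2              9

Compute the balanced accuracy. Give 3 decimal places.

0.643

Balanced accuracy = mean of per-class recall.
  rock: recall = 28/60 = 0.4667
  classical: recall = 36/39 = 0.9231
  jazz: recall = 30/45 = 0.6667
  pop: recall = 23/30 = 0.7667
  metal: recall = 9/23 = 0.3913
Mean = (0.4667 + 0.9231 + 0.6667 + 0.7667 + 0.3913) / 5 = 0.643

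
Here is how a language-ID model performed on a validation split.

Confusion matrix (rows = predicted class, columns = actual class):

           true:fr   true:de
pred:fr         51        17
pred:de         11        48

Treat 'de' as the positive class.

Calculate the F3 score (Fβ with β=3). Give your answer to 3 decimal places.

0.745

Fβ = (1+β²)·TP / ((1+β²)·TP + β²·FN + FP), with β²=9
= 10·48 / (10·48 + 9·17 + 11) = 0.745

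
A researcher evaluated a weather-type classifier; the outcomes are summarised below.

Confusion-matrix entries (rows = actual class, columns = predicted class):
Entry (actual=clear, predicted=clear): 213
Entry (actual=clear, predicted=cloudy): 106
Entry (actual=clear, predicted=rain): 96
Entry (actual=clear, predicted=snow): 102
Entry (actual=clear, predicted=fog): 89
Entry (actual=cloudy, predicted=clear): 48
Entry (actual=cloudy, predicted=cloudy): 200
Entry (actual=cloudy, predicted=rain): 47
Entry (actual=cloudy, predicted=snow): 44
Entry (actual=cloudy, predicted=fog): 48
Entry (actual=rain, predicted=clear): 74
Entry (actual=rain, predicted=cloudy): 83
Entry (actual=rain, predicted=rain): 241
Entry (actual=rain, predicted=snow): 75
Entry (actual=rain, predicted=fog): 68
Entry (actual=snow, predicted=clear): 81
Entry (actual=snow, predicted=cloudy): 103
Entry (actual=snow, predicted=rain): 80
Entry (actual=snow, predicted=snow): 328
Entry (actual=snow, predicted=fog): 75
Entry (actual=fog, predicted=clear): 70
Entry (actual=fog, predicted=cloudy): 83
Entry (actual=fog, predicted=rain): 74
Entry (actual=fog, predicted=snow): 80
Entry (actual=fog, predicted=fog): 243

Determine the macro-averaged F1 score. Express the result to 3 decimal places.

0.442

Per-class F1 score (2·TP/(2·TP+FP+FN)):
  clear: TP=213, FP=48+74+81+70=273, FN=106+96+102+89=393 → 426/1092 = 0.3901
  cloudy: TP=200, FP=106+83+103+83=375, FN=48+47+44+48=187 → 400/962 = 0.4158
  rain: TP=241, FP=96+47+80+74=297, FN=74+83+75+68=300 → 482/1079 = 0.4467
  snow: TP=328, FP=102+44+75+80=301, FN=81+103+80+75=339 → 656/1296 = 0.5062
  fog: TP=243, FP=89+48+68+75=280, FN=70+83+74+80=307 → 486/1073 = 0.4529
Macro-F1 score = mean = (0.3901 + 0.4158 + 0.4467 + 0.5062 + 0.4529) / 5 = 0.442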